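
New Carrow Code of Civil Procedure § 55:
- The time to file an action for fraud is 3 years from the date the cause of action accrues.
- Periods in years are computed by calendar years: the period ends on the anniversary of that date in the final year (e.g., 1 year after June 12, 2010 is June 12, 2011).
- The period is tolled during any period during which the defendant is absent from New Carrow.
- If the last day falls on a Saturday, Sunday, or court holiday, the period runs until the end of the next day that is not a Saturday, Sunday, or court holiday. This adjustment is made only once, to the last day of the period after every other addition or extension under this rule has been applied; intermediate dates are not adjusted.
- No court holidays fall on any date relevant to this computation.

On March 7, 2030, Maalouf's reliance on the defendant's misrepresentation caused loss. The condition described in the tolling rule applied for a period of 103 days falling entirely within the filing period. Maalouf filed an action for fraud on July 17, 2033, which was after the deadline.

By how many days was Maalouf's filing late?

27 days

3 years after March 7, 2030 is March 7, 2033.
Tolling adds 103 days: March 7, 2033 + 103 days = June 18, 2033.
June 18, 2033 is Saturday; June 19, 2033 is Sunday. The next qualifying day is June 20, 2033.
The deadline is June 20, 2033; from June 20, 2033 to July 17, 2033 is 27 days.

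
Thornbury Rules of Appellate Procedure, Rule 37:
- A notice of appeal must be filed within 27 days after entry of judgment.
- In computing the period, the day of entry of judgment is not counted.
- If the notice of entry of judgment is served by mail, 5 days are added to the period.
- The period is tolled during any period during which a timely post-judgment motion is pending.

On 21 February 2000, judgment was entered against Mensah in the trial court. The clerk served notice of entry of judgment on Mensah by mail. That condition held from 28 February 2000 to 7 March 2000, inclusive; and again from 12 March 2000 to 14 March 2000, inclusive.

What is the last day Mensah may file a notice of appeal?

April 5, 2000

27 days after 21 February 2000 is March 19, 2000.
Service was by mail, adding 5 days: March 19, 2000 + 5 days = March 24, 2000.
From February 28, 2000 through March 7, 2000 inclusive is 9 days; tolling adds 9 days: March 24, 2000 + 9 days = April 2, 2000.
From March 12, 2000 through March 14, 2000 inclusive is 3 days; tolling adds 3 days: April 2, 2000 + 3 days = April 5, 2000.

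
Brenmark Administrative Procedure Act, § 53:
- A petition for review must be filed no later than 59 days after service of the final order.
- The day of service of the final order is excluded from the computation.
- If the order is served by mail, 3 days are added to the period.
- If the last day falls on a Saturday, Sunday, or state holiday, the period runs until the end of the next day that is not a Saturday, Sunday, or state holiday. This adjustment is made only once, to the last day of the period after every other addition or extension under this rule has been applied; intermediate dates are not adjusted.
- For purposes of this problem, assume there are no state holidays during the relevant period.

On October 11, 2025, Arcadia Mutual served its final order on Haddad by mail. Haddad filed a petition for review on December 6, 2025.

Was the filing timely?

Yes

59 days after October 11, 2025 is December 9, 2025.
Service was by mail, adding 3 days: December 9, 2025 + 3 days = December 12, 2025.
December 12, 2025 is a Friday and not a state holiday, so no extension applies.
The deadline is December 12, 2025; the filing on December 6, 2025 is on or before that date.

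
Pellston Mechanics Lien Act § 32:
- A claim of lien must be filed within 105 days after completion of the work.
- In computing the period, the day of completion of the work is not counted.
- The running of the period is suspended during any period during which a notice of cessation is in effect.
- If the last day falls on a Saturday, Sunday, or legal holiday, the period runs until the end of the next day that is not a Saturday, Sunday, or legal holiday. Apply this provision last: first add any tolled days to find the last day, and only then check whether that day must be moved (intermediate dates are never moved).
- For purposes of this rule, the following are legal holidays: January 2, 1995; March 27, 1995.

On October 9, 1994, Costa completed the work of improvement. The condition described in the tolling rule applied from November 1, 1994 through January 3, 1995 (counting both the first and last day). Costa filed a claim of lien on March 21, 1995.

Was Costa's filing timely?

Yes

105 days after October 9, 1994 is January 22, 1995.
From November 1, 1994 through January 3, 1995 inclusive is 64 days; tolling adds 64 days: January 22, 1995 + 64 days = March 27, 1995.
March 27, 1995 is a listed holiday. The next qualifying day is March 28, 1995.
The deadline is March 28, 1995; the filing on March 21, 1995 is on or before that date.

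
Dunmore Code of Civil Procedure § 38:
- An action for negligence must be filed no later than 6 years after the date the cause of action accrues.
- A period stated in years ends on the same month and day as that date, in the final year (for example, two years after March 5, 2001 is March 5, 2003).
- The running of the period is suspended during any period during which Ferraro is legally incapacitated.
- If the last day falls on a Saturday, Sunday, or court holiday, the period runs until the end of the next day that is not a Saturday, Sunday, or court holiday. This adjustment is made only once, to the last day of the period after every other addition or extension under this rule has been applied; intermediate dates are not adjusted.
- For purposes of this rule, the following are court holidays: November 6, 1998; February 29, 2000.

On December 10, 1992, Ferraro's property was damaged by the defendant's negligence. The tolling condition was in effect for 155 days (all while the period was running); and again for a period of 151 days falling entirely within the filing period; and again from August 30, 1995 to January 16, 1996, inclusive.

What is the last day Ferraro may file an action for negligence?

6 years after December 10, 1992 is December 10, 1998.
Tolling adds 155 days: December 10, 1998 + 155 days = May 14, 1999.
Tolling adds 151 days: May 14, 1999 + 151 days = October 12, 1999.
From August 30, 1995 through January 16, 1996 inclusive is 140 days; tolling adds 140 days: October 12, 1999 + 140 days = February 29, 2000.
February 29, 2000 is a listed holiday. The next qualifying day is March 1, 2000.

March 1, 2000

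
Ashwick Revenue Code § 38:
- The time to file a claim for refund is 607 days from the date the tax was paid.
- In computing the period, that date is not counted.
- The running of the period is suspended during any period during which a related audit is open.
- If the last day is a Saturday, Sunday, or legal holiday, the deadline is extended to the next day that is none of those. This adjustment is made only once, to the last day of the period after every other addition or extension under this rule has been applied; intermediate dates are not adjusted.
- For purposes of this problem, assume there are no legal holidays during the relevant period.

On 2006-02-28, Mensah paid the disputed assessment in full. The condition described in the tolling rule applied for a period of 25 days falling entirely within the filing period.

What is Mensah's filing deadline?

607 days after 2006-02-28 is October 28, 2007.
Tolling adds 25 days: October 28, 2007 + 25 days = November 22, 2007.
November 22, 2007 is a Thursday and not a legal holiday, so no extension applies.

November 22, 2007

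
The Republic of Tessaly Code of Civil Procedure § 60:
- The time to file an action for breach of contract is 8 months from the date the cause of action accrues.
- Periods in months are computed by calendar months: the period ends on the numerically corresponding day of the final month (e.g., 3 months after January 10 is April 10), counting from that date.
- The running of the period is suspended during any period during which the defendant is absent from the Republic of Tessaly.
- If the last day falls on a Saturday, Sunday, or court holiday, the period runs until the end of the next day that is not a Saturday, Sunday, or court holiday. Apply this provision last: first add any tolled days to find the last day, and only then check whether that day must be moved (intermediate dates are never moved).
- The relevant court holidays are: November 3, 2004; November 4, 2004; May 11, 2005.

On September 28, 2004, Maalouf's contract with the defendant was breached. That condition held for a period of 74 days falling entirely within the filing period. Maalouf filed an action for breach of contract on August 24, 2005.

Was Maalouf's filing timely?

8 months after September 28, 2004 is May 28, 2005.
Tolling adds 74 days: May 28, 2005 + 74 days = August 10, 2005.
August 10, 2005 is a Wednesday and not a court holiday, so no extension applies.
The deadline is August 10, 2005; the filing on August 24, 2005 is after that date.

No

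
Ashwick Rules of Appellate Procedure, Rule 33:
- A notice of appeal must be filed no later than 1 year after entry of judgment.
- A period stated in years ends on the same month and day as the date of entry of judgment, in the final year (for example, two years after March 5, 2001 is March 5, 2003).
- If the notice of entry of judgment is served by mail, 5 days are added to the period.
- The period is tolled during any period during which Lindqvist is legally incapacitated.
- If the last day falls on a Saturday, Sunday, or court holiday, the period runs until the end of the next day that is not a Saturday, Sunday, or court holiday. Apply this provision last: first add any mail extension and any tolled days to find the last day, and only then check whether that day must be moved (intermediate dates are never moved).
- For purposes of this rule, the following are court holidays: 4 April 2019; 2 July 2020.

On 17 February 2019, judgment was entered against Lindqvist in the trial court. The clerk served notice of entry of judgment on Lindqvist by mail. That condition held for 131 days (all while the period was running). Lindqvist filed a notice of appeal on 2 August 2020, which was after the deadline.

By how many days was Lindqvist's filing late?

30 days

1 year after 17 February 2019 is February 17, 2020.
Service was by mail, adding 5 days: February 17, 2020 + 5 days = February 22, 2020.
Tolling adds 131 days: February 22, 2020 + 131 days = July 2, 2020.
July 2, 2020 is a listed holiday. The next qualifying day is July 3, 2020.
The deadline is July 3, 2020; from July 3, 2020 to August 2, 2020 is 30 days.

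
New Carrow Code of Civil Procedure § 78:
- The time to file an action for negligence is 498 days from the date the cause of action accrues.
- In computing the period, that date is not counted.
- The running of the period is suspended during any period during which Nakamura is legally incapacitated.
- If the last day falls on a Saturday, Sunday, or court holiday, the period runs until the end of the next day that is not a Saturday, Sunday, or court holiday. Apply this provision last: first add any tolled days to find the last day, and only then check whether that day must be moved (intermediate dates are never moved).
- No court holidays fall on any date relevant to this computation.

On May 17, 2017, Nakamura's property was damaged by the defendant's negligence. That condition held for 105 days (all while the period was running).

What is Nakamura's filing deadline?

January 10, 2019

498 days after May 17, 2017 is September 27, 2018.
Tolling adds 105 days: September 27, 2018 + 105 days = January 10, 2019.
January 10, 2019 is a Thursday and not a court holiday, so no extension applies.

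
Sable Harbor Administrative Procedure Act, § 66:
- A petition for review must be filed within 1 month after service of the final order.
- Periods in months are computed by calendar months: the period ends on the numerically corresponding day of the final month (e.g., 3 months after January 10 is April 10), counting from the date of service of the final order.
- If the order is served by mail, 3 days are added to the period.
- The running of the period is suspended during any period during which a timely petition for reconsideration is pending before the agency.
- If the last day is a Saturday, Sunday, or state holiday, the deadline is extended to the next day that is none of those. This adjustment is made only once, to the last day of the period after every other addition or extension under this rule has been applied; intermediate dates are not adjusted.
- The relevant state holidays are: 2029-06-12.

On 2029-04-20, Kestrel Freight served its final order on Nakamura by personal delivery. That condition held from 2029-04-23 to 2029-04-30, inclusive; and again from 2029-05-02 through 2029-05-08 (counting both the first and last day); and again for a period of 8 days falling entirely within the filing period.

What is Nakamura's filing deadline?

June 13, 2029

1 month after 2029-04-20 is May 20, 2029.
Service was not by mail, so no mail extension applies.
From April 23, 2029 through April 30, 2029 inclusive is 8 days; tolling adds 8 days: May 20, 2029 + 8 days = May 28, 2029.
From May 2, 2029 through May 8, 2029 inclusive is 7 days; tolling adds 7 days: May 28, 2029 + 7 days = June 4, 2029.
Tolling adds 8 days: June 4, 2029 + 8 days = June 12, 2029.
June 12, 2029 is a listed holiday. The next qualifying day is June 13, 2029.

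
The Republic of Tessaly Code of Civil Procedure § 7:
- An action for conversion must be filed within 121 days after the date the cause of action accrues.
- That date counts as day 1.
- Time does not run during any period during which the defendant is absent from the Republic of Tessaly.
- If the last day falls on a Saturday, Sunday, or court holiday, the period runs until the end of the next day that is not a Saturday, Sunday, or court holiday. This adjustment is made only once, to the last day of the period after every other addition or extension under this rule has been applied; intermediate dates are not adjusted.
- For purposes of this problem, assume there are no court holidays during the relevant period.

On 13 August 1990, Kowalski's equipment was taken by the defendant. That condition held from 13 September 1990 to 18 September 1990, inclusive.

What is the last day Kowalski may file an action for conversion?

December 17, 1990

Counting 13 August 1990 as day 1, day 121 is December 11, 1990.
From September 13, 1990 through September 18, 1990 inclusive is 6 days; tolling adds 6 days: December 11, 1990 + 6 days = December 17, 1990.
December 17, 1990 is a Monday and not a court holiday, so no extension applies.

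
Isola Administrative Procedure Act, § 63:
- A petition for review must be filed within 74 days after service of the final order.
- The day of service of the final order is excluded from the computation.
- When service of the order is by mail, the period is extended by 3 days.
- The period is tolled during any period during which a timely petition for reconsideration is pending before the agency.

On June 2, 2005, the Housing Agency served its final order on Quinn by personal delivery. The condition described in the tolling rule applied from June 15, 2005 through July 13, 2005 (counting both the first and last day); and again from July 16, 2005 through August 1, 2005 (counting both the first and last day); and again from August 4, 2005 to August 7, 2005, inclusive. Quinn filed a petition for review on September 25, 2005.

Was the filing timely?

Yes

74 days after June 2, 2005 is August 15, 2005.
Service was not by mail, so no mail extension applies.
From June 15, 2005 through July 13, 2005 inclusive is 29 days; tolling adds 29 days: August 15, 2005 + 29 days = September 13, 2005.
From July 16, 2005 through August 1, 2005 inclusive is 17 days; tolling adds 17 days: September 13, 2005 + 17 days = September 30, 2005.
From August 4, 2005 through August 7, 2005 inclusive is 4 days; tolling adds 4 days: September 30, 2005 + 4 days = October 4, 2005.
The deadline is October 4, 2005; the filing on September 25, 2005 is on or before that date.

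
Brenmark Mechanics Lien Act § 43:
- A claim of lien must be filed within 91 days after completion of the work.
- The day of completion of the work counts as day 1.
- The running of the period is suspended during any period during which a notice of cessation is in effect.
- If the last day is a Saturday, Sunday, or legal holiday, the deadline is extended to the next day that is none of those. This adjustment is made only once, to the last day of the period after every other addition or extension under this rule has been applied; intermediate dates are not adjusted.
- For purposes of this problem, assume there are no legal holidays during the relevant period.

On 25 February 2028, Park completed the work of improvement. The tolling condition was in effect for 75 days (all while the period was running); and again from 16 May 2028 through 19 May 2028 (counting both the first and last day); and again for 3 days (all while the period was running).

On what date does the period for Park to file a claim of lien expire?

Counting 25 February 2028 as day 1, day 91 is May 25, 2028.
Tolling adds 75 days: May 25, 2028 + 75 days = August 8, 2028.
From May 16, 2028 through May 19, 2028 inclusive is 4 days; tolling adds 4 days: August 8, 2028 + 4 days = August 12, 2028.
Tolling adds 3 days: August 12, 2028 + 3 days = August 15, 2028.
August 15, 2028 is a Tuesday and not a legal holiday, so no extension applies.

August 15, 2028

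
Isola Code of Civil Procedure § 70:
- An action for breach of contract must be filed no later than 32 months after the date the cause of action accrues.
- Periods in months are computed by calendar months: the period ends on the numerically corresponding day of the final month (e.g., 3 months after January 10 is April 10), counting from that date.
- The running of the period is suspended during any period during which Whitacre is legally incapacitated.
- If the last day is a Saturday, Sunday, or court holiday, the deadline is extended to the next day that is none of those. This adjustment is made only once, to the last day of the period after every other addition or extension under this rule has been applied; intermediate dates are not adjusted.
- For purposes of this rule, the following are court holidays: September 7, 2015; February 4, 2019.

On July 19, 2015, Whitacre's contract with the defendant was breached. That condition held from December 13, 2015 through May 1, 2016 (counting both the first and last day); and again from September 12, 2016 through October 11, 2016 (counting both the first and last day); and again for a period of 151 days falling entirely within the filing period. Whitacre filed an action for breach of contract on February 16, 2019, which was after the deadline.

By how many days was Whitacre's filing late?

32 months after July 19, 2015 is March 19, 2018.
From December 13, 2015 through May 1, 2016 inclusive is 141 days; tolling adds 141 days: March 19, 2018 + 141 days = August 7, 2018.
From September 12, 2016 through October 11, 2016 inclusive is 30 days; tolling adds 30 days: August 7, 2018 + 30 days = September 6, 2018.
Tolling adds 151 days: September 6, 2018 + 151 days = February 4, 2019.
February 4, 2019 is a listed holiday. The next qualifying day is February 5, 2019.
The deadline is February 5, 2019; from February 5, 2019 to February 16, 2019 is 11 days.

11 days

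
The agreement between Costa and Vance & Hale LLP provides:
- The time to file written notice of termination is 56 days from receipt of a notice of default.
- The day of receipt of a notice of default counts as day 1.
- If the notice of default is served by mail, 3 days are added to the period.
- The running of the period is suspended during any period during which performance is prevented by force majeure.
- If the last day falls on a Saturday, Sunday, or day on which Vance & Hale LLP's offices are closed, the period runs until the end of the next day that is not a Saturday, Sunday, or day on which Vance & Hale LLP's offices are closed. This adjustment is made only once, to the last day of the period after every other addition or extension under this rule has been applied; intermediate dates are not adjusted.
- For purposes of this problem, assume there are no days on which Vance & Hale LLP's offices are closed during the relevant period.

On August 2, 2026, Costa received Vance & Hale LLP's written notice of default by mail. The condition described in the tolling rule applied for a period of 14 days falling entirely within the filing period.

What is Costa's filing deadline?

Counting August 2, 2026 as day 1, day 56 is September 26, 2026.
Service was by mail, adding 3 days: September 26, 2026 + 3 days = September 29, 2026.
Tolling adds 14 days: September 29, 2026 + 14 days = October 13, 2026.
October 13, 2026 is a Tuesday and not a day on which Vance & Hale LLP's offices are closed, so no extension applies.

October 13, 2026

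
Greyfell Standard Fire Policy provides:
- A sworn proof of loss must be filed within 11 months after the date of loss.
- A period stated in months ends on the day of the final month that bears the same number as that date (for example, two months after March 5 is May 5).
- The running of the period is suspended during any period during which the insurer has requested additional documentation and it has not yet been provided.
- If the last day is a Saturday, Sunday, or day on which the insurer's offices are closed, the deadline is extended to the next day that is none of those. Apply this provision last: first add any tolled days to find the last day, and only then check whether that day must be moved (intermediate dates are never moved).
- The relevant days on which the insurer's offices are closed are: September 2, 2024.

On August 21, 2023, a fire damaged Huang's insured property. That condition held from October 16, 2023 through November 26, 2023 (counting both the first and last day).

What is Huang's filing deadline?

11 months after August 21, 2023 is July 21, 2024.
From October 16, 2023 through November 26, 2023 inclusive is 42 days; tolling adds 42 days: July 21, 2024 + 42 days = September 1, 2024.
September 1, 2024 is Sunday; September 2, 2024 is a listed holiday. The next qualifying day is September 3, 2024.

September 3, 2024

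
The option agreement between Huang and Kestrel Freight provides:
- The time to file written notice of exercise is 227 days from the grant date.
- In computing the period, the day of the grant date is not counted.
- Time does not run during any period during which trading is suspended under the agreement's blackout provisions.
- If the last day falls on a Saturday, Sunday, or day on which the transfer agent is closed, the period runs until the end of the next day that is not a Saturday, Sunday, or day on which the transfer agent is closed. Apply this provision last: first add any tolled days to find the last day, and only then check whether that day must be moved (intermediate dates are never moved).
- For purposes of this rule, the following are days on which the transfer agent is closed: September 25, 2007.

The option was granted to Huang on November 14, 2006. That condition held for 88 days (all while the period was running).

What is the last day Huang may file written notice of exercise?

227 days after November 14, 2006 is June 29, 2007.
Tolling adds 88 days: June 29, 2007 + 88 days = September 25, 2007.
September 25, 2007 is a listed holiday. The next qualifying day is September 26, 2007.

September 26, 2007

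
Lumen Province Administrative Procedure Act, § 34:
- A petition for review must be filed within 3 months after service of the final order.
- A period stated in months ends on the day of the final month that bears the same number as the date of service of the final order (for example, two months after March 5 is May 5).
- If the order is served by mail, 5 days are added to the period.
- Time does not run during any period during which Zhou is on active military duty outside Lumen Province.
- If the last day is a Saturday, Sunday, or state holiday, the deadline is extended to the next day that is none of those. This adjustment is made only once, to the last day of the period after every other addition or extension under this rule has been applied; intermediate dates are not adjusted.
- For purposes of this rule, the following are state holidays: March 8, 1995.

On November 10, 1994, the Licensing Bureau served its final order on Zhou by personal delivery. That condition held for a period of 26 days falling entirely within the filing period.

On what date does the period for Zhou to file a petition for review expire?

March 9, 1995

3 months after November 10, 1994 is February 10, 1995.
Service was not by mail, so no mail extension applies.
Tolling adds 26 days: February 10, 1995 + 26 days = March 8, 1995.
March 8, 1995 is a listed holiday. The next qualifying day is March 9, 1995.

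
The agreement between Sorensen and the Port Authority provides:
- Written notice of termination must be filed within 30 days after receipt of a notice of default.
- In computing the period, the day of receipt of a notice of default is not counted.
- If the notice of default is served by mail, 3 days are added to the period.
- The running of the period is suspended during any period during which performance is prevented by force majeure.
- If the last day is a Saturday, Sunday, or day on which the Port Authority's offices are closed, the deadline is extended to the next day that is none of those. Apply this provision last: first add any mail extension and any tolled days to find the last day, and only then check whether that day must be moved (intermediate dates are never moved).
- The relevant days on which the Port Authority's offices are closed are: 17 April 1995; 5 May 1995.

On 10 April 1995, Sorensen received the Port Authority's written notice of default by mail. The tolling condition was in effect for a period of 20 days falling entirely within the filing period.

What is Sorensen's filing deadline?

June 2, 1995

30 days after 10 April 1995 is May 10, 1995.
Service was by mail, adding 3 days: May 10, 1995 + 3 days = May 13, 1995.
Tolling adds 20 days: May 13, 1995 + 20 days = June 2, 1995.
June 2, 1995 is a Friday and not a day on which the Port Authority's offices are closed, so no extension applies.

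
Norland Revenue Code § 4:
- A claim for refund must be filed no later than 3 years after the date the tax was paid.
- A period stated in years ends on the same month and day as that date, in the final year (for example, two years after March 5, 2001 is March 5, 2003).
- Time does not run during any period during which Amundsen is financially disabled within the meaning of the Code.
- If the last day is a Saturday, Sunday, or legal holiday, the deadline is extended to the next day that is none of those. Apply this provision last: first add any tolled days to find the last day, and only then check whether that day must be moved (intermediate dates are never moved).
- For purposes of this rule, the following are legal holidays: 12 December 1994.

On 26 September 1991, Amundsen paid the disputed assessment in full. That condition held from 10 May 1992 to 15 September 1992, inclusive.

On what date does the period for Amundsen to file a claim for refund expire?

February 2, 1995

3 years after 26 September 1991 is September 26, 1994.
From May 10, 1992 through September 15, 1992 inclusive is 129 days; tolling adds 129 days: September 26, 1994 + 129 days = February 2, 1995.
February 2, 1995 is a Thursday and not a legal holiday, so no extension applies.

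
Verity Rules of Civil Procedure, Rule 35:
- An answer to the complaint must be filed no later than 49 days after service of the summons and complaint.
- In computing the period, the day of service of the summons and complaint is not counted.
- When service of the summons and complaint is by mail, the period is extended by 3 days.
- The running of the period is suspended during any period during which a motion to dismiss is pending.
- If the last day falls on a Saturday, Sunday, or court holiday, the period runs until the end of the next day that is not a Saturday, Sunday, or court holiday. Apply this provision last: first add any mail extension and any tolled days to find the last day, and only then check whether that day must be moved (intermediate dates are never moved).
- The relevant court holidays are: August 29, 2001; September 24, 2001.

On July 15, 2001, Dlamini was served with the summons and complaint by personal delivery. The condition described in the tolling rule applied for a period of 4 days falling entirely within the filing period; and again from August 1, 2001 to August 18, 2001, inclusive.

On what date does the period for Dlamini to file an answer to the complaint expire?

49 days after July 15, 2001 is September 2, 2001.
Service was not by mail, so no mail extension applies.
Tolling adds 4 days: September 2, 2001 + 4 days = September 6, 2001.
From August 1, 2001 through August 18, 2001 inclusive is 18 days; tolling adds 18 days: September 6, 2001 + 18 days = September 24, 2001.
September 24, 2001 is a listed holiday. The next qualifying day is September 25, 2001.

September 25, 2001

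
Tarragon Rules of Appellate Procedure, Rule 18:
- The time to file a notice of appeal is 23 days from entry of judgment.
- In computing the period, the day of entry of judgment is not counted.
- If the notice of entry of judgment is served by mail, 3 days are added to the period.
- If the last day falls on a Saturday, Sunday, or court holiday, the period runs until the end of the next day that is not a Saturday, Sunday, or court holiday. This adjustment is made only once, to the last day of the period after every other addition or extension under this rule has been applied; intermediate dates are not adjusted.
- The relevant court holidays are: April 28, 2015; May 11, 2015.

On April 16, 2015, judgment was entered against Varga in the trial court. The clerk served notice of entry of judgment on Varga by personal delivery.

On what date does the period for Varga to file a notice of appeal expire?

23 days after April 16, 2015 is May 9, 2015.
Service was not by mail, so no mail extension applies.
May 9, 2015 is Saturday; May 10, 2015 is Sunday; May 11, 2015 is a listed holiday. The next qualifying day is May 12, 2015.

May 12, 2015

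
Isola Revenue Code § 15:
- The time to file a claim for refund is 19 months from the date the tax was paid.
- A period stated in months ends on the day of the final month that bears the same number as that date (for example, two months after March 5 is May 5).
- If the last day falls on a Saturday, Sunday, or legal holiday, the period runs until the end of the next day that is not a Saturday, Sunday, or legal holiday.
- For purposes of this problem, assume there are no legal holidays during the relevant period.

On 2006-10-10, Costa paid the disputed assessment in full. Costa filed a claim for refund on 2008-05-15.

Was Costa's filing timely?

19 months after 2006-10-10 is May 10, 2008.
May 10, 2008 is Saturday; May 11, 2008 is Sunday. The next qualifying day is May 12, 2008.
The deadline is May 12, 2008; the filing on May 15, 2008 is after that date.

No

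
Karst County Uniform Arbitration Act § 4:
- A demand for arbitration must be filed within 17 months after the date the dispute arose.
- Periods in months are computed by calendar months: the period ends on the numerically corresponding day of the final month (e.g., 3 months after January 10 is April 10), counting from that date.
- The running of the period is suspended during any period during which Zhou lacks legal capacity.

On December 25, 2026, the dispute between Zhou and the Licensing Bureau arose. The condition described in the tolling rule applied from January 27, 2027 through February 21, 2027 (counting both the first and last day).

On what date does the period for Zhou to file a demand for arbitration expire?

17 months after December 25, 2026 is May 25, 2028.
From January 27, 2027 through February 21, 2027 inclusive is 26 days; tolling adds 26 days: May 25, 2028 + 26 days = June 20, 2028.

June 20, 2028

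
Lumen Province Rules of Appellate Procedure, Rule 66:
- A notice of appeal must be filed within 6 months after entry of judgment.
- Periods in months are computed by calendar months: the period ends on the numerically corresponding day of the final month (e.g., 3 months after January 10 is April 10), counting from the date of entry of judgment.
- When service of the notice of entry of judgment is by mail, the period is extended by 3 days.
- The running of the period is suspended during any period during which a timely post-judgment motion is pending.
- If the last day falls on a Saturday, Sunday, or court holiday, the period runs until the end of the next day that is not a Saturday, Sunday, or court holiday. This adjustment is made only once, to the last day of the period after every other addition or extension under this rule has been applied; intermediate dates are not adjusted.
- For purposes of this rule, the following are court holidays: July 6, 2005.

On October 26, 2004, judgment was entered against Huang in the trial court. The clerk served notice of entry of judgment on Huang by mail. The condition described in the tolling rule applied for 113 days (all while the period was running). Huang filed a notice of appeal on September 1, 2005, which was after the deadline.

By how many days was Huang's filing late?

6 months after October 26, 2004 is April 26, 2005.
Service was by mail, adding 3 days: April 26, 2005 + 3 days = April 29, 2005.
Tolling adds 113 days: April 29, 2005 + 113 days = August 20, 2005.
August 20, 2005 is Saturday; August 21, 2005 is Sunday. The next qualifying day is August 22, 2005.
The deadline is August 22, 2005; from August 22, 2005 to September 1, 2005 is 10 days.

10 days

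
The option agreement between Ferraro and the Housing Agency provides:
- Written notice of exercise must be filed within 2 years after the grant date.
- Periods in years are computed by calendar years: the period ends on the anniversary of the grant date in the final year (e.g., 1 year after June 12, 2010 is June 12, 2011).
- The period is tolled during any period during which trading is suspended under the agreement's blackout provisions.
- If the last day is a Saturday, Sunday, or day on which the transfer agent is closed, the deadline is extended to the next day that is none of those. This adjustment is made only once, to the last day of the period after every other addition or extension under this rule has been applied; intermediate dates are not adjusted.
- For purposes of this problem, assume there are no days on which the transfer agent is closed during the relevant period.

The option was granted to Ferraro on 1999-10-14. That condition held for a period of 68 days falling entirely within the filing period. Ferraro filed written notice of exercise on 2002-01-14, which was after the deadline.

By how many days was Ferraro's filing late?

2 years after 1999-10-14 is October 14, 2001.
Tolling adds 68 days: October 14, 2001 + 68 days = December 21, 2001.
December 21, 2001 is a Friday and not a day on which the transfer agent is closed, so no extension applies.
The deadline is December 21, 2001; from December 21, 2001 to January 14, 2002 is 24 days.

24 days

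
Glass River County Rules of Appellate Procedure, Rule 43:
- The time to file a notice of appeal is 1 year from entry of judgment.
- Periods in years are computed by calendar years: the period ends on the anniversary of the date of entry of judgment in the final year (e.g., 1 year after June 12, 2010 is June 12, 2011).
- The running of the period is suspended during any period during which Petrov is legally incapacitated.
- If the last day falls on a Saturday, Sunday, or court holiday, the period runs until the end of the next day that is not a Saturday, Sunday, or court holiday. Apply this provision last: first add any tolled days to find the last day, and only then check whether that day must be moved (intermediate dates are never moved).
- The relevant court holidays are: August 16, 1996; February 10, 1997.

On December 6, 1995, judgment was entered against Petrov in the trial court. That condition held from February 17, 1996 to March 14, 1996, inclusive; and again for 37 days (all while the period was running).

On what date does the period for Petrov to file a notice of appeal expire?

1 year after December 6, 1995 is December 6, 1996.
From February 17, 1996 through March 14, 1996 inclusive is 27 days; tolling adds 27 days: December 6, 1996 + 27 days = January 2, 1997.
Tolling adds 37 days: January 2, 1997 + 37 days = February 8, 1997.
February 8, 1997 is Saturday; February 9, 1997 is Sunday; February 10, 1997 is a listed holiday. The next qualifying day is February 11, 1997.

February 11, 1997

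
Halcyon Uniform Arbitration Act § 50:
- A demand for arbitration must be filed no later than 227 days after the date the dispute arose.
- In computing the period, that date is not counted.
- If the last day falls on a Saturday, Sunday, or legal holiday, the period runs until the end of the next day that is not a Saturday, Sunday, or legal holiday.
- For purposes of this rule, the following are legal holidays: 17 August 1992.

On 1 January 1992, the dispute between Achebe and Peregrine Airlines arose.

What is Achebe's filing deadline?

227 days after 1 January 1992 is August 15, 1992.
August 15, 1992 is Saturday; August 16, 1992 is Sunday; August 17, 1992 is a listed holiday. The next qualifying day is August 18, 1992.

August 18, 1992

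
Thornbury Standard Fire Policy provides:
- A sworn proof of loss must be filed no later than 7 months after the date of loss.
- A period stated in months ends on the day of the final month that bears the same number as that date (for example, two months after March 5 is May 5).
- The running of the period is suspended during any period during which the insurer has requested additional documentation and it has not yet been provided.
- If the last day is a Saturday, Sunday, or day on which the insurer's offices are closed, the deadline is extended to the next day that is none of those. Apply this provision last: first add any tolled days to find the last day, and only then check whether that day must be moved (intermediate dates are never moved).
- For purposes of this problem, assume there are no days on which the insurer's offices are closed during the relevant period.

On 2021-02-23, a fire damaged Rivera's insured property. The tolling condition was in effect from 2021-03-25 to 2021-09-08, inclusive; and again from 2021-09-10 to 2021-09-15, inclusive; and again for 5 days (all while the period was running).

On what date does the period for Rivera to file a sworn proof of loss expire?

March 21, 2022

7 months after 2021-02-23 is September 23, 2021.
From March 25, 2021 through September 8, 2021 inclusive is 168 days; tolling adds 168 days: September 23, 2021 + 168 days = March 10, 2022.
From September 10, 2021 through September 15, 2021 inclusive is 6 days; tolling adds 6 days: March 10, 2022 + 6 days = March 16, 2022.
Tolling adds 5 days: March 16, 2022 + 5 days = March 21, 2022.
March 21, 2022 is a Monday and not a day on which the insurer's offices are closed, so no extension applies.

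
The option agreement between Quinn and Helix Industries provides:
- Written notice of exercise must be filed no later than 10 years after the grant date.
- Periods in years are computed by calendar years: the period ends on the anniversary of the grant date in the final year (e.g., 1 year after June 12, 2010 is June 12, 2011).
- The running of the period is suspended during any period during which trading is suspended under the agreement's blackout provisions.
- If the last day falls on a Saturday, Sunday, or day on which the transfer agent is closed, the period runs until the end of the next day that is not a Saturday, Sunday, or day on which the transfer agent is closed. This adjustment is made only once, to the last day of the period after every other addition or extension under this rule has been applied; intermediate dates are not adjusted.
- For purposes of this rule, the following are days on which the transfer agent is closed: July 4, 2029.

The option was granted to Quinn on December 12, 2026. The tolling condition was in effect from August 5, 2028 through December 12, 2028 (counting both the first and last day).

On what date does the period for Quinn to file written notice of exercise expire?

10 years after December 12, 2026 is December 12, 2036.
From August 5, 2028 through December 12, 2028 inclusive is 130 days; tolling adds 130 days: December 12, 2036 + 130 days = April 21, 2037.
April 21, 2037 is a Tuesday and not a day on which the transfer agent is closed, so no extension applies.

April 21, 2037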